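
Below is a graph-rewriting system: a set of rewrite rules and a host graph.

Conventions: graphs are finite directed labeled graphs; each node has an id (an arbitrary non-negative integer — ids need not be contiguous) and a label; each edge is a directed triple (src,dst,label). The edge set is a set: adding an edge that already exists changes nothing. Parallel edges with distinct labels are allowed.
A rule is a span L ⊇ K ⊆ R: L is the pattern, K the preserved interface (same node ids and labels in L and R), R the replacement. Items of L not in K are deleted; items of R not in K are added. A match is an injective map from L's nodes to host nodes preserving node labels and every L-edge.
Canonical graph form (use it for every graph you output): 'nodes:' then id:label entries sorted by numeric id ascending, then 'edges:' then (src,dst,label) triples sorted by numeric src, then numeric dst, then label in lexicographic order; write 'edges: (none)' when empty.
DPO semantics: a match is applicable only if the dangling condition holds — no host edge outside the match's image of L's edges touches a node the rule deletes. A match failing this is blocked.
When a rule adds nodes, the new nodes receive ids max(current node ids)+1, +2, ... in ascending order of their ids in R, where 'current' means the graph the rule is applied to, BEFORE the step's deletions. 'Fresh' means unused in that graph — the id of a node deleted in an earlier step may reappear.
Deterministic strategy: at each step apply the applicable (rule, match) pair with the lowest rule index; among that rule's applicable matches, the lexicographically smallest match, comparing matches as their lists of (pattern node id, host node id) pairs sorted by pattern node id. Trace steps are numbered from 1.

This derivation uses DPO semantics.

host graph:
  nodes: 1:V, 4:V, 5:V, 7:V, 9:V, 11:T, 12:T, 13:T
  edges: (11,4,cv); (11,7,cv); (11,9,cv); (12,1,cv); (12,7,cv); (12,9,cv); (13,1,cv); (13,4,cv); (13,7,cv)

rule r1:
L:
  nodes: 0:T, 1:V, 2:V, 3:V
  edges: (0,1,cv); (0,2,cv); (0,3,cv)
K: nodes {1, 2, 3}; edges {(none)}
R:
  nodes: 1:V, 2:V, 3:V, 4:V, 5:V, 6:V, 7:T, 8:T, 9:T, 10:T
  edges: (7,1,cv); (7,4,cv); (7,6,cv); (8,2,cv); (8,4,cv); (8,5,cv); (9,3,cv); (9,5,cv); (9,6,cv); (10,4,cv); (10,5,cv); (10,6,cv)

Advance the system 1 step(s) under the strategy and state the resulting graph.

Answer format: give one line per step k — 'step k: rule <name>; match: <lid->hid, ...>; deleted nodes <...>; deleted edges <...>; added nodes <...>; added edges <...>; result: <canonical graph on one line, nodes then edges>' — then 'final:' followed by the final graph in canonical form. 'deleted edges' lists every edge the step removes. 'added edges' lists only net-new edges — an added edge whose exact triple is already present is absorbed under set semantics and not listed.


step 1: rule r1; match: 0->11, 1->4, 2->7, 3->9; deleted nodes 11; deleted edges (11,4,cv); (11,7,cv); (11,9,cv); added nodes 14, 15, 16, 17, 18, 19, 20; added edges (17,4,cv); (17,14,cv); (17,16,cv); (18,7,cv); (18,14,cv); (18,15,cv); (19,9,cv); (19,15,cv); (19,16,cv); (20,14,cv); (20,15,cv); (20,16,cv); result: nodes: 1:V, 4:V, 5:V, 7:V, 9:V, 12:T, 13:T, 14:V, 15:V, 16:V, 17:T, 18:T, 19:T, 20:T edges: (12,1,cv); (12,7,cv); (12,9,cv); (13,1,cv); (13,4,cv); (13,7,cv); (17,4,cv); (17,14,cv); (17,16,cv); (18,7,cv); (18,14,cv); (18,15,cv); (19,9,cv); (19,15,cv); (19,16,cv); (20,14,cv); (20,15,cv); (20,16,cv)
final:
nodes: 1:V, 4:V, 5:V, 7:V, 9:V, 12:T, 13:T, 14:V, 15:V, 16:V, 17:T, 18:T, 19:T, 20:T
edges: (12,1,cv); (12,7,cv); (12,9,cv); (13,1,cv); (13,4,cv); (13,7,cv); (17,4,cv); (17,14,cv); (17,16,cv); (18,7,cv); (18,14,cv); (18,15,cv); (19,9,cv); (19,15,cv); (19,16,cv); (20,14,cv); (20,15,cv); (20,16,cv)


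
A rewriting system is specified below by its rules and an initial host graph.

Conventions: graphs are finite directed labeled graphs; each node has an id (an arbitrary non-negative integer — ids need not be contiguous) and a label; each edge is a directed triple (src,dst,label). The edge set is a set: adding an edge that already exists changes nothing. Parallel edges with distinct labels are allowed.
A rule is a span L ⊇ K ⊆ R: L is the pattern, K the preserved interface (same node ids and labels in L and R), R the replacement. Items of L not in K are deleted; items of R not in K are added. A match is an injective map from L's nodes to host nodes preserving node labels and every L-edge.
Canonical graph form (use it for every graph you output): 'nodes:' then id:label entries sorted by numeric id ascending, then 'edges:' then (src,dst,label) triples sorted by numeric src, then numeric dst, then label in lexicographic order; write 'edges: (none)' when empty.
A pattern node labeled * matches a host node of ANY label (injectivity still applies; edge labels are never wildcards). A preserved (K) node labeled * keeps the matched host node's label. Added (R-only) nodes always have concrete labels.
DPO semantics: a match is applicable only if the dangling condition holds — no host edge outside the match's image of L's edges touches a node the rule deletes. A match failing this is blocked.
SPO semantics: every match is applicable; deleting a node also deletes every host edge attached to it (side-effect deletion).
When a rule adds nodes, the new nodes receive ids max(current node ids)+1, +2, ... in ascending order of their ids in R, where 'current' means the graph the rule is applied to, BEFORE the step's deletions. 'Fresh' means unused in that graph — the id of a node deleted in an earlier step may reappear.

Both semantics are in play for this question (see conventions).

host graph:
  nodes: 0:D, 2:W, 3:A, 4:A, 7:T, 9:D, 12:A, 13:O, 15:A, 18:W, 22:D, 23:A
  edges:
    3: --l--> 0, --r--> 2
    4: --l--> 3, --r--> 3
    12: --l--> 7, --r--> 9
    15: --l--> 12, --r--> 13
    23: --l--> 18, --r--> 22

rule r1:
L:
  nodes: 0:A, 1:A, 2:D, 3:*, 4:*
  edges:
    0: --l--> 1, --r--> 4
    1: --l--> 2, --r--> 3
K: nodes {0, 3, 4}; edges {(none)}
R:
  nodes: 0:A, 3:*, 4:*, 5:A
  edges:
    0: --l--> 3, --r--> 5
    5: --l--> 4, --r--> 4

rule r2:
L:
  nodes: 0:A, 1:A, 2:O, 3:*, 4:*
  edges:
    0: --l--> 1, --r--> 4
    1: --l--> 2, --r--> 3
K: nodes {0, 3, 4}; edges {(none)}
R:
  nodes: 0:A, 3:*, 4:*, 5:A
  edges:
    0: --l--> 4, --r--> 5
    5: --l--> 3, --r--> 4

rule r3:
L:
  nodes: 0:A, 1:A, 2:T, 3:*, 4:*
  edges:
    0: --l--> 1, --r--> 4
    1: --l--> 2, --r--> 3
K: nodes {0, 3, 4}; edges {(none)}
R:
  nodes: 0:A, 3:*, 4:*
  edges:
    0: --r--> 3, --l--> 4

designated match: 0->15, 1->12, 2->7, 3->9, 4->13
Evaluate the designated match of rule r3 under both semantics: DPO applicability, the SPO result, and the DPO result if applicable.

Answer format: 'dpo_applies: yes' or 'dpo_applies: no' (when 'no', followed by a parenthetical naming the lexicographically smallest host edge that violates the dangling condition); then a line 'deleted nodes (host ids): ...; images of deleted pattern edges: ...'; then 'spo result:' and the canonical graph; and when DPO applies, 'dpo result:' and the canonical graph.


dpo_applies: yes
deleted nodes (host ids): 7, 12; images of deleted pattern edges: (12,7,l); (12,9,r); (15,12,l); (15,13,r)
spo result:
nodes: 0:D, 2:W, 3:A, 4:A, 9:D, 13:O, 15:A, 18:W, 22:D, 23:A
edges: (3,0,l); (3,2,r); (4,3,l); (4,3,r); (15,9,r); (15,13,l); (23,18,l); (23,22,r)
dpo result:
nodes: 0:D, 2:W, 3:A, 4:A, 9:D, 13:O, 15:A, 18:W, 22:D, 23:A
edges: (3,0,l); (3,2,r); (4,3,l); (4,3,r); (15,9,r); (15,13,l); (23,18,l); (23,22,r)


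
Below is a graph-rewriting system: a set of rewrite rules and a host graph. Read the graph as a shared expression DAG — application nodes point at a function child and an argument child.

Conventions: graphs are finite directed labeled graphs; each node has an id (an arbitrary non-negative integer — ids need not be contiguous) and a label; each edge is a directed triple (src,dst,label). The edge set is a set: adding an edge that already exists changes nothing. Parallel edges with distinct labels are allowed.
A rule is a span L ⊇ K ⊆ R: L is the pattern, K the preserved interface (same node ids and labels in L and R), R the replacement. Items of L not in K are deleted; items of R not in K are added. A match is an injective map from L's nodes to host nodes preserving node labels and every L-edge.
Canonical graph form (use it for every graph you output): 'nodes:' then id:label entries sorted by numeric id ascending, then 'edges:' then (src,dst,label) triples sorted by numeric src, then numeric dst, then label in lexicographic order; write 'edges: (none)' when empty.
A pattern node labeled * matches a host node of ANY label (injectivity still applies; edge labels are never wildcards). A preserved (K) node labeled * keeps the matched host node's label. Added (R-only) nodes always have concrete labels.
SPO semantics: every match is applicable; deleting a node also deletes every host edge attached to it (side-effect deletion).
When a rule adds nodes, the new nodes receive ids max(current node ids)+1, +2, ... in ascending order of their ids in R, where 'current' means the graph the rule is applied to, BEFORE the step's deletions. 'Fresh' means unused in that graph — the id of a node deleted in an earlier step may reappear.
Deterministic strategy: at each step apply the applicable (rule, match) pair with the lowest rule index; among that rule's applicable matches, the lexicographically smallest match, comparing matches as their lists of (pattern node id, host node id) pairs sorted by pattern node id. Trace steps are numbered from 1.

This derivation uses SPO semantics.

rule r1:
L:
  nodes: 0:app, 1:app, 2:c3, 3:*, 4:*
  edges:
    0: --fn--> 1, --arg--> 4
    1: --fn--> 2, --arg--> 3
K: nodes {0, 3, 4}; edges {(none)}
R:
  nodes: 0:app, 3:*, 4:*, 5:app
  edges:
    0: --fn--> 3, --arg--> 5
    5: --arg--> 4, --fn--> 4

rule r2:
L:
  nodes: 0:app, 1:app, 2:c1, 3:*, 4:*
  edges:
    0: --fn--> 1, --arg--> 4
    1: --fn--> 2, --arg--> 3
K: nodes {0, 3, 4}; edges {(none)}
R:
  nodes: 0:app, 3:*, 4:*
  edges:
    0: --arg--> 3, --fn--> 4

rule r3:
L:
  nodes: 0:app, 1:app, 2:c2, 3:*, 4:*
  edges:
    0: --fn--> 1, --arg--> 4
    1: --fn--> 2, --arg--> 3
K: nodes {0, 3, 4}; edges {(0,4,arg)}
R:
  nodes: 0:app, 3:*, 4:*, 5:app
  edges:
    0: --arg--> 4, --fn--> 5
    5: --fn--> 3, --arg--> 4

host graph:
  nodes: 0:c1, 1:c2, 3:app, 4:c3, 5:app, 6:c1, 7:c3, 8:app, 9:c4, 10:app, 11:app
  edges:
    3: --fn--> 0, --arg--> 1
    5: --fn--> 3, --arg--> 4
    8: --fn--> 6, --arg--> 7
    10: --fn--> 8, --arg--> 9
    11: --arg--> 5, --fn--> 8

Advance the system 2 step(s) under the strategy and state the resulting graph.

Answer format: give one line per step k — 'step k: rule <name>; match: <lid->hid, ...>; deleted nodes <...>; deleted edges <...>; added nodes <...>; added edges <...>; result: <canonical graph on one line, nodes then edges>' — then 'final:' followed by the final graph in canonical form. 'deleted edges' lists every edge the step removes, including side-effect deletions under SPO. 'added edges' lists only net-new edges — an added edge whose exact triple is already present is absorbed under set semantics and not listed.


step 1: rule r2; match: 0->5, 1->3, 2->0, 3->1, 4->4; deleted nodes 0, 3; deleted edges (3,0,fn); (3,1,arg); (5,3,fn); (5,4,arg); added nodes (none); added edges (5,1,arg); (5,4,fn); result: nodes: 1:c2, 4:c3, 5:app, 6:c1, 7:c3, 8:app, 9:c4, 10:app, 11:app edges: (5,1,arg); (5,4,fn); (8,6,fn); (8,7,arg); (10,8,fn); (10,9,arg); (11,5,arg); (11,8,fn)
step 2: rule r2; match: 0->10, 1->8, 2->6, 3->7, 4->9; deleted nodes 6, 8; deleted edges (8,6,fn); (8,7,arg); (10,8,fn); (10,9,arg); (11,8,fn); added nodes (none); added edges (10,7,arg); (10,9,fn); result: nodes: 1:c2, 4:c3, 5:app, 7:c3, 9:c4, 10:app, 11:app edges: (5,1,arg); (5,4,fn); (10,7,arg); (10,9,fn); (11,5,arg)
final:
nodes: 1:c2, 4:c3, 5:app, 7:c3, 9:c4, 10:app, 11:app
edges: (5,1,arg); (5,4,fn); (10,7,arg); (10,9,fn); (11,5,arg)


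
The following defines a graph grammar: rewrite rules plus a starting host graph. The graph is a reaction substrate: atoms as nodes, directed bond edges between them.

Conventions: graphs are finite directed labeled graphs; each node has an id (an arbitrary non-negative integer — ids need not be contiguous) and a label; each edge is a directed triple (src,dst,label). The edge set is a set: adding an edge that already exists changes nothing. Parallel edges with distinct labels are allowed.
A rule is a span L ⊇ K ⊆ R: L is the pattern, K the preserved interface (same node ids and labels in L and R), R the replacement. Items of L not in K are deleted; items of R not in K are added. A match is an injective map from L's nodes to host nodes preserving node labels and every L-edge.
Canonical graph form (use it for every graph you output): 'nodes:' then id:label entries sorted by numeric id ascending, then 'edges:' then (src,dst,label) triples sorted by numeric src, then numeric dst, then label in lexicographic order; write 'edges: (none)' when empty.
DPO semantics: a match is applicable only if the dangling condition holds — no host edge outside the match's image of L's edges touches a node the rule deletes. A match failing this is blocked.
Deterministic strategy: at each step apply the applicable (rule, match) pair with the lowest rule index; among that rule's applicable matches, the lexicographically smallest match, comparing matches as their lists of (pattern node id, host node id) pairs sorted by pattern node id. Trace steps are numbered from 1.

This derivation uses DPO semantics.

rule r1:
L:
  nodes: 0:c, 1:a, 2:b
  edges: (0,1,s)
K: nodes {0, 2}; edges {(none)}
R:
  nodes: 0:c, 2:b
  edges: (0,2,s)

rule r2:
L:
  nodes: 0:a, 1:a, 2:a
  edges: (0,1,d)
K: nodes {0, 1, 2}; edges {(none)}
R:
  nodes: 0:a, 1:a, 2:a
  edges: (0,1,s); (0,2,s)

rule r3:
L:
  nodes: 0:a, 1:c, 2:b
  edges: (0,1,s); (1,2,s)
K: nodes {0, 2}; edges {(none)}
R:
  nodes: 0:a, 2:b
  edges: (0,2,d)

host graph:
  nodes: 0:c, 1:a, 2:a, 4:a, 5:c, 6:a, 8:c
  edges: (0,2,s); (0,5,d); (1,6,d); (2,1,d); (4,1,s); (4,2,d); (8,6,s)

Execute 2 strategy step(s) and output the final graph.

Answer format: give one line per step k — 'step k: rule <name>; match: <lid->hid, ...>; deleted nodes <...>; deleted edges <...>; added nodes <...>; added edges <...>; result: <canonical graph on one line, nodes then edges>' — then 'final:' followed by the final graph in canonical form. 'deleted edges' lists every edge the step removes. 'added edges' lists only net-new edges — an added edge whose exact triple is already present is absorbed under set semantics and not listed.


step 1: rule r2; match: 0->1, 1->6, 2->2; deleted nodes (none); deleted edges (1,6,d); added nodes (none); added edges (1,2,s); (1,6,s); result: nodes: 0:c, 1:a, 2:a, 4:a, 5:c, 6:a, 8:c edges: (0,2,s); (0,5,d); (1,2,s); (1,6,s); (2,1,d); (4,1,s); (4,2,d); (8,6,s)
step 2: rule r2; match: 0->2, 1->1, 2->4; deleted nodes (none); deleted edges (2,1,d); added nodes (none); added edges (2,1,s); (2,4,s); result: nodes: 0:c, 1:a, 2:a, 4:a, 5:c, 6:a, 8:c edges: (0,2,s); (0,5,d); (1,2,s); (1,6,s); (2,1,s); (2,4,s); (4,1,s); (4,2,d); (8,6,s)
final:
nodes: 0:c, 1:a, 2:a, 4:a, 5:c, 6:a, 8:c
edges: (0,2,s); (0,5,d); (1,2,s); (1,6,s); (2,1,s); (2,4,s); (4,1,s); (4,2,d); (8,6,s)


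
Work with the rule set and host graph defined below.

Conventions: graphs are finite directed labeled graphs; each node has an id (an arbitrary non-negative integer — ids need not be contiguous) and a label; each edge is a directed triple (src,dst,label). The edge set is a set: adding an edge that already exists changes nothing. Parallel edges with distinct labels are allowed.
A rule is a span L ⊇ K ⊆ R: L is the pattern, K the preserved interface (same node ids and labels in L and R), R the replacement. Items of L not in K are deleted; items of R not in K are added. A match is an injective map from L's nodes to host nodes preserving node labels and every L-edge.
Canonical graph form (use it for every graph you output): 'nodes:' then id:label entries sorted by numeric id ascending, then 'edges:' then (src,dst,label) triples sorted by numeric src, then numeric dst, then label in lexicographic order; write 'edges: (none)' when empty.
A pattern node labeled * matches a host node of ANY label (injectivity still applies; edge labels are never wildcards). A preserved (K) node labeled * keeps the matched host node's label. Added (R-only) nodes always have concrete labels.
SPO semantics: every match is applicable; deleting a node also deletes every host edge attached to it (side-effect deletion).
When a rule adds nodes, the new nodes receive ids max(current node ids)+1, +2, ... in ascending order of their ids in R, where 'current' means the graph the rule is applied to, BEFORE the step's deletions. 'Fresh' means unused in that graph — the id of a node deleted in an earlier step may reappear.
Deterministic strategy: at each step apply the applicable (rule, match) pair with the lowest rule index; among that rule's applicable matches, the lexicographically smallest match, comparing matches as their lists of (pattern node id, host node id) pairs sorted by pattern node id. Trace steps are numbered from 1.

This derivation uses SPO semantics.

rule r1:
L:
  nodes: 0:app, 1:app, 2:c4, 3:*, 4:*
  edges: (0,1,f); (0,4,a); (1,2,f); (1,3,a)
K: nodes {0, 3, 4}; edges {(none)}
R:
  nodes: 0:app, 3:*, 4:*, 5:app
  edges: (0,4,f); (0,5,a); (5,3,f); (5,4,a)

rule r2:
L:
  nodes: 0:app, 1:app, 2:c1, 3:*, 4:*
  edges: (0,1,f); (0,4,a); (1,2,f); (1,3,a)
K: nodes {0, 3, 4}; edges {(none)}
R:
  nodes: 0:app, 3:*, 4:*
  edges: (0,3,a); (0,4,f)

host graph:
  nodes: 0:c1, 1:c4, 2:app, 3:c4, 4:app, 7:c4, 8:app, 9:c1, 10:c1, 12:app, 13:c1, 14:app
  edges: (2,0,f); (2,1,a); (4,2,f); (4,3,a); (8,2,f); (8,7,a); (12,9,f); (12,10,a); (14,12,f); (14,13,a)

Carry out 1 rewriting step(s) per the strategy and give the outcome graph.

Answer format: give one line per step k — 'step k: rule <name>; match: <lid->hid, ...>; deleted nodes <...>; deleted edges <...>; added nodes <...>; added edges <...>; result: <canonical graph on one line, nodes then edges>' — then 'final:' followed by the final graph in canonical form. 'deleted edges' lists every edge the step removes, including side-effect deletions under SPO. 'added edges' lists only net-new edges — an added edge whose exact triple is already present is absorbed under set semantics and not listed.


step 1: rule r2; match: 0->4, 1->2, 2->0, 3->1, 4->3; deleted nodes 0, 2; deleted edges (2,0,f); (2,1,a); (4,2,f); (4,3,a); (8,2,f); added nodes (none); added edges (4,1,a); (4,3,f); result: nodes: 1:c4, 3:c4, 4:app, 7:c4, 8:app, 9:c1, 10:c1, 12:app, 13:c1, 14:app edges: (4,1,a); (4,3,f); (8,7,a); (12,9,f); (12,10,a); (14,12,f); (14,13,a)
final:
nodes: 1:c4, 3:c4, 4:app, 7:c4, 8:app, 9:c1, 10:c1, 12:app, 13:c1, 14:app
edges: (4,1,a); (4,3,f); (8,7,a); (12,9,f); (12,10,a); (14,12,f); (14,13,a)


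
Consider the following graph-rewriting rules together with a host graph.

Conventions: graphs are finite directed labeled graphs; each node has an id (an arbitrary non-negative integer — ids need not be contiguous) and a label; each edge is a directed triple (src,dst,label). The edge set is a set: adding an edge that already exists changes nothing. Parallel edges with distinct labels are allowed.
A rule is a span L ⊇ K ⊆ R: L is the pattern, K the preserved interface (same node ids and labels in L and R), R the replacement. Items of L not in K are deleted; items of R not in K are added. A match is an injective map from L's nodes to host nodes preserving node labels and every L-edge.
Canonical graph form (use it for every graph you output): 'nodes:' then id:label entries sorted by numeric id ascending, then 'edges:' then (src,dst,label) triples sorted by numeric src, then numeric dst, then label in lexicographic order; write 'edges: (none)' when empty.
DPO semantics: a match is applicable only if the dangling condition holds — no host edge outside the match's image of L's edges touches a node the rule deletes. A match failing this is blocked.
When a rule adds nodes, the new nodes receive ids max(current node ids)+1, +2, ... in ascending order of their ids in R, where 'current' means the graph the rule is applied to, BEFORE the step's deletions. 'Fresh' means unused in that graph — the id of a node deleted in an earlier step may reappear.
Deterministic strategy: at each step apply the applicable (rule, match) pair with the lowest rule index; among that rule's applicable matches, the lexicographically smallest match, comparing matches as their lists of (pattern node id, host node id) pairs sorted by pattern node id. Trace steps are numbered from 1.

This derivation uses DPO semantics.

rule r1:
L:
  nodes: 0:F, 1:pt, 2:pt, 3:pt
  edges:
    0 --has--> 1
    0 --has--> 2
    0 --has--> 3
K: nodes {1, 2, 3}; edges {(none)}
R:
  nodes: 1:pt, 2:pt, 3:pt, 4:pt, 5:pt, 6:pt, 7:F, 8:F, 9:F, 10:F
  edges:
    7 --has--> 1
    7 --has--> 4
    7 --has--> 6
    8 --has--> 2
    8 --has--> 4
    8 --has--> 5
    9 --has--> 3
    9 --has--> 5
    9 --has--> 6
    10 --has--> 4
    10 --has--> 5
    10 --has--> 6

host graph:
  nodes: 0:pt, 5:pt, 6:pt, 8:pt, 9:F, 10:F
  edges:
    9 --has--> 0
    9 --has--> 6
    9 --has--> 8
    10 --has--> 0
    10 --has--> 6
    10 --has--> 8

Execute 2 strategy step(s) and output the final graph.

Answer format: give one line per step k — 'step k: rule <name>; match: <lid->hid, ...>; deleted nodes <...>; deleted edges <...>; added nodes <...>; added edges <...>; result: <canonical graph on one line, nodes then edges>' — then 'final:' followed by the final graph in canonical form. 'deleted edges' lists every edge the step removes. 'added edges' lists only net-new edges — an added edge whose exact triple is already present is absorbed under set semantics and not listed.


step 1: rule r1; match: 0->9, 1->0, 2->6, 3->8; deleted nodes 9; deleted edges (9,0,has); (9,6,has); (9,8,has); added nodes 11, 12, 13, 14, 15, 16, 17; added edges (14,0,has); (14,11,has); (14,13,has); (15,6,has); (15,11,has); (15,12,has); (16,8,has); (16,12,has); (16,13,has); (17,11,has); (17,12,has); (17,13,has); result: nodes: 0:pt, 5:pt, 6:pt, 8:pt, 10:F, 11:pt, 12:pt, 13:pt, 14:F, 15:F, 16:F, 17:F edges: (10,0,has); (10,6,has); (10,8,has); (14,0,has); (14,11,has); (14,13,has); (15,6,has); (15,11,has); (15,12,has); (16,8,has); (16,12,has); (16,13,has); (17,11,has); (17,12,has); (17,13,has)
step 2: rule r1; match: 0->10, 1->0, 2->6, 3->8; deleted nodes 10; deleted edges (10,0,has); (10,6,has); (10,8,has); added nodes 18, 19, 20, 21, 22, 23, 24; added edges (21,0,has); (21,18,has); (21,20,has); (22,6,has); (22,18,has); (22,19,has); (23,8,has); (23,19,has); (23,20,has); (24,18,has); (24,19,has); (24,20,has); result: nodes: 0:pt, 5:pt, 6:pt, 8:pt, 11:pt, 12:pt, 13:pt, 14:F, 15:F, 16:F, 17:F, 18:pt, 19:pt, 20:pt, 21:F, 22:F, 23:F, 24:F edges: (14,0,has); (14,11,has); (14,13,has); (15,6,has); (15,11,has); (15,12,has); (16,8,has); (16,12,has); (16,13,has); (17,11,has); (17,12,has); (17,13,has); (21,0,has); (21,18,has); (21,20,has); (22,6,has); (22,18,has); (22,19,has); (23,8,has); (23,19,has); (23,20,has); (24,18,has); (24,19,has); (24,20,has)
final:
nodes: 0:pt, 5:pt, 6:pt, 8:pt, 11:pt, 12:pt, 13:pt, 14:F, 15:F, 16:F, 17:F, 18:pt, 19:pt, 20:pt, 21:F, 22:F, 23:F, 24:F
edges: (14,0,has); (14,11,has); (14,13,has); (15,6,has); (15,11,has); (15,12,has); (16,8,has); (16,12,has); (16,13,has); (17,11,has); (17,12,has); (17,13,has); (21,0,has); (21,18,has); (21,20,has); (22,6,has); (22,18,has); (22,19,has); (23,8,has); (23,19,has); (23,20,has); (24,18,has); (24,19,has); (24,20,has)


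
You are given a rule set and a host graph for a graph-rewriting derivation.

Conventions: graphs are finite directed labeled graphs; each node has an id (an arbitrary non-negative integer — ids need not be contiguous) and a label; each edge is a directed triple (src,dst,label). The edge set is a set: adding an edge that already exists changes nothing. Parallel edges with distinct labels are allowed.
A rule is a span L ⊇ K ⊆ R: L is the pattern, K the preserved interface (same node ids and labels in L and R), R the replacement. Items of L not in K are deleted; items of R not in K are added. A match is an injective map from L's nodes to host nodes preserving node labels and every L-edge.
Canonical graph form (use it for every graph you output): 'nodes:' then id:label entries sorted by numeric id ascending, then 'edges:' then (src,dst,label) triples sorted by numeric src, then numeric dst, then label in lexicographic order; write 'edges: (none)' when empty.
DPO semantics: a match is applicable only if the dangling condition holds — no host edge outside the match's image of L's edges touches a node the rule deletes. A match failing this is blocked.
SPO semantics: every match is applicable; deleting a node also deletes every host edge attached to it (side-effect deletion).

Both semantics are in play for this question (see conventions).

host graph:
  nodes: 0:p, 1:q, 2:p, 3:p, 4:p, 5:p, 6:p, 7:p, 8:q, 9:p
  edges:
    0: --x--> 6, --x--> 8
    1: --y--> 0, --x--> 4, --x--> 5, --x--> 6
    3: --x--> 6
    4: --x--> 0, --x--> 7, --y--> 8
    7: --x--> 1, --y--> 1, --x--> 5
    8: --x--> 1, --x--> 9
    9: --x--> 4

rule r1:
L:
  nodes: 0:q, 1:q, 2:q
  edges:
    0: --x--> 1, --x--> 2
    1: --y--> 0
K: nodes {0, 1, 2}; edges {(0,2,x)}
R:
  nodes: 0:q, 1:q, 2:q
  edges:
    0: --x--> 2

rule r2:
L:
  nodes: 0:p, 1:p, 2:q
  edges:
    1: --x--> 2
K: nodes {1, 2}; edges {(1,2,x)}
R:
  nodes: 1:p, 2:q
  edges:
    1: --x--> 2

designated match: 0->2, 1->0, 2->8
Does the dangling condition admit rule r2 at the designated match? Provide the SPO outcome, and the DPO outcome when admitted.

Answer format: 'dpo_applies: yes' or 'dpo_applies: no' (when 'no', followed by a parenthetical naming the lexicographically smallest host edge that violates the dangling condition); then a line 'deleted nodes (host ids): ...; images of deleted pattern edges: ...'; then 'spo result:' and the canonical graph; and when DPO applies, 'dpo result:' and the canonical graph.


dpo_applies: yes
deleted nodes (host ids): 2; images of deleted pattern edges: (none)
spo result:
nodes: 0:p, 1:q, 3:p, 4:p, 5:p, 6:p, 7:p, 8:q, 9:p
edges: (0,6,x); (0,8,x); (1,0,y); (1,4,x); (1,5,x); (1,6,x); (3,6,x); (4,0,x); (4,7,x); (4,8,y); (7,1,x); (7,1,y); (7,5,x); (8,1,x); (8,9,x); (9,4,x)
dpo result:
nodes: 0:p, 1:q, 3:p, 4:p, 5:p, 6:p, 7:p, 8:q, 9:p
edges: (0,6,x); (0,8,x); (1,0,y); (1,4,x); (1,5,x); (1,6,x); (3,6,x); (4,0,x); (4,7,x); (4,8,y); (7,1,x); (7,1,y); (7,5,x); (8,1,x); (8,9,x); (9,4,x)


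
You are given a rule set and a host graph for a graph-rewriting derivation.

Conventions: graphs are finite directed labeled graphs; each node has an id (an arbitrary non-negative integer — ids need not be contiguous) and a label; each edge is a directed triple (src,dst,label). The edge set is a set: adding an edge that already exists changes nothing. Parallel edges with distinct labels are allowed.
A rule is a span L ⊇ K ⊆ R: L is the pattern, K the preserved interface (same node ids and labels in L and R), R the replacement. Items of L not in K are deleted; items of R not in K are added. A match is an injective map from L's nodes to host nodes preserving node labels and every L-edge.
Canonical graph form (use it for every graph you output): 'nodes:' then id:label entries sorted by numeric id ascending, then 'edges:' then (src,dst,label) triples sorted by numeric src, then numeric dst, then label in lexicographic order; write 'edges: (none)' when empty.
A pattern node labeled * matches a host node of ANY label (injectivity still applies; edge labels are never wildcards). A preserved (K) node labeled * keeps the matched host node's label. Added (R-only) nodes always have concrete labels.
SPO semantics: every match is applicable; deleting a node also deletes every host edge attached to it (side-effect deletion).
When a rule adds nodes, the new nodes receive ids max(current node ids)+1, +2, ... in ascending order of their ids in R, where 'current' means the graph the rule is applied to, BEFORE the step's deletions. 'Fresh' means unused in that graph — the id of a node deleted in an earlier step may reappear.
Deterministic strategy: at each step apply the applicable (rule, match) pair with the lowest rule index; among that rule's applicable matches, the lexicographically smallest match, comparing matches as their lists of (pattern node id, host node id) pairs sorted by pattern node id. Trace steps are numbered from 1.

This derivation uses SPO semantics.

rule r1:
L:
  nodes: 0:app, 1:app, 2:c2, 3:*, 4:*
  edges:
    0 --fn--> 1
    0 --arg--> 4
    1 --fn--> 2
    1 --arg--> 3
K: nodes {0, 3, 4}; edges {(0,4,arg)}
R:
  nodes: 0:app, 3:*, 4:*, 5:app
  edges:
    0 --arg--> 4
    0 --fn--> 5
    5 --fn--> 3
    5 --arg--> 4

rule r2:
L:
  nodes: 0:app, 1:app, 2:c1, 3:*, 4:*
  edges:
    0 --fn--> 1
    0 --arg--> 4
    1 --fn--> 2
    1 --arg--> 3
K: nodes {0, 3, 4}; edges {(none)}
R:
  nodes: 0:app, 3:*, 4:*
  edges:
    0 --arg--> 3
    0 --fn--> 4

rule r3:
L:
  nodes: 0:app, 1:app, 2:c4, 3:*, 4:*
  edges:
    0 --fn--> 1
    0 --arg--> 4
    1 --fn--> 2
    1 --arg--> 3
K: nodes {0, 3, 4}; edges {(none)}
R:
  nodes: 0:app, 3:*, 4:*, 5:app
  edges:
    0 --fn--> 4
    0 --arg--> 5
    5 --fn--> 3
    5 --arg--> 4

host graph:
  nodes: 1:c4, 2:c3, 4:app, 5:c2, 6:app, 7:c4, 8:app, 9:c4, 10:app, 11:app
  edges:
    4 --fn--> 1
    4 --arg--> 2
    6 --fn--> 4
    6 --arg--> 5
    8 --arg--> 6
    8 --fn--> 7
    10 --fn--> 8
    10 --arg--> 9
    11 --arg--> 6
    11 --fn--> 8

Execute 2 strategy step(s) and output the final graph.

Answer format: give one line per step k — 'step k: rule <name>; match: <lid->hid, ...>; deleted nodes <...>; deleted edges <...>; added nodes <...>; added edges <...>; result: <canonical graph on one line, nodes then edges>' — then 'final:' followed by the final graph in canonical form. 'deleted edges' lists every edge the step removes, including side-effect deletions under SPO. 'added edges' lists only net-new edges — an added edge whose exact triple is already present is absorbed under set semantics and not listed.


step 1: rule r3; match: 0->6, 1->4, 2->1, 3->2, 4->5; deleted nodes 1, 4; deleted edges (4,1,fn); (4,2,arg); (6,4,fn); (6,5,arg); added nodes 12; added edges (6,5,fn); (6,12,arg); (12,2,fn); (12,5,arg); result: nodes: 2:c3, 5:c2, 6:app, 7:c4, 8:app, 9:c4, 10:app, 11:app, 12:app edges: (6,5,fn); (6,12,arg); (8,6,arg); (8,7,fn); (10,8,fn); (10,9,arg); (11,6,arg); (11,8,fn); (12,2,fn); (12,5,arg)
step 2: rule r3; match: 0->10, 1->8, 2->7, 3->6, 4->9; deleted nodes 7, 8; deleted edges (8,6,arg); (8,7,fn); (10,8,fn); (10,9,arg); (11,8,fn); added nodes 13; added edges (10,9,fn); (10,13,arg); (13,6,fn); (13,9,arg); result: nodes: 2:c3, 5:c2, 6:app, 9:c4, 10:app, 11:app, 12:app, 13:app edges: (6,5,fn); (6,12,arg); (10,9,fn); (10,13,arg); (11,6,arg); (12,2,fn); (12,5,arg); (13,6,fn); (13,9,arg)
final:
nodes: 2:c3, 5:c2, 6:app, 9:c4, 10:app, 11:app, 12:app, 13:app
edges: (6,5,fn); (6,12,arg); (10,9,fn); (10,13,arg); (11,6,arg); (12,2,fn); (12,5,arg); (13,6,fn); (13,9,arg)


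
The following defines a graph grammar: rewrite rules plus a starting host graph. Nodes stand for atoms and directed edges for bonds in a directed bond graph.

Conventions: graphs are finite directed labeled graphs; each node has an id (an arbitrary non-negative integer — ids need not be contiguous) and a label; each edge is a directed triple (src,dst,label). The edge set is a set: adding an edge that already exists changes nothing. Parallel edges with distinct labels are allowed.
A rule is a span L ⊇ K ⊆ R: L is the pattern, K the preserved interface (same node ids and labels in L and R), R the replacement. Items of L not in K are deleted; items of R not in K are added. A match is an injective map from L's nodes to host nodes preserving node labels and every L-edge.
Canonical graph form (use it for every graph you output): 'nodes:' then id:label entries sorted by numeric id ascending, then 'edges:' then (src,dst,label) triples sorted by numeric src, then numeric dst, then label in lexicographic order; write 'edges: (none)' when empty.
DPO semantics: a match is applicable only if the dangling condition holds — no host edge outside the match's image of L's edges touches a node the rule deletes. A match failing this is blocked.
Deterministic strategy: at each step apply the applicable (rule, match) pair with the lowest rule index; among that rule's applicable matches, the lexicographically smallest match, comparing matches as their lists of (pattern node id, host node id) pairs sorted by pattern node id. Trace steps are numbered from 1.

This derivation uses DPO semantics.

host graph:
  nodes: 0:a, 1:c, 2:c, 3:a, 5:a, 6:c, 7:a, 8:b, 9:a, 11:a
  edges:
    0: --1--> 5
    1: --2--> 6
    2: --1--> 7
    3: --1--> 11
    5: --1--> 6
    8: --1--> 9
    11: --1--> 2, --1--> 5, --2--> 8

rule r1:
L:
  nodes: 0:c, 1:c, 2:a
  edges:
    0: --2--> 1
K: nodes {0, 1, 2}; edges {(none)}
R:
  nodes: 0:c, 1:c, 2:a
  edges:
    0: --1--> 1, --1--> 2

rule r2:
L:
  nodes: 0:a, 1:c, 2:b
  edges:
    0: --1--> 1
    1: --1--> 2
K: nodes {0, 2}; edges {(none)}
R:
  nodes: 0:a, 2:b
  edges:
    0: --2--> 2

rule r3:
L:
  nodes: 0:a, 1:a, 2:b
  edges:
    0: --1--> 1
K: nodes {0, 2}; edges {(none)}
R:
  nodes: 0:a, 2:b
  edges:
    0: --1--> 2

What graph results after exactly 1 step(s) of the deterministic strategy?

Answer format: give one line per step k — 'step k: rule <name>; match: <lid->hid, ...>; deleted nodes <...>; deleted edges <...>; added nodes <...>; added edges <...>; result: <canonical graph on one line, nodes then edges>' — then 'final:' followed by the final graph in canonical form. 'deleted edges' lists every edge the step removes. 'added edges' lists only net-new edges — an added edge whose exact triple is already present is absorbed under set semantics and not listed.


step 1: rule r1; match: 0->1, 1->6, 2->0; deleted nodes (none); deleted edges (1,6,2); added nodes (none); added edges (1,0,1); (1,6,1); result: nodes: 0:a, 1:c, 2:c, 3:a, 5:a, 6:c, 7:a, 8:b, 9:a, 11:a edges: (0,5,1); (1,0,1); (1,6,1); (2,7,1); (3,11,1); (5,6,1); (8,9,1); (11,2,1); (11,5,1); (11,8,2)
final:
nodes: 0:a, 1:c, 2:c, 3:a, 5:a, 6:c, 7:a, 8:b, 9:a, 11:a
edges: (0,5,1); (1,0,1); (1,6,1); (2,7,1); (3,11,1); (5,6,1); (8,9,1); (11,2,1); (11,5,1); (11,8,2)


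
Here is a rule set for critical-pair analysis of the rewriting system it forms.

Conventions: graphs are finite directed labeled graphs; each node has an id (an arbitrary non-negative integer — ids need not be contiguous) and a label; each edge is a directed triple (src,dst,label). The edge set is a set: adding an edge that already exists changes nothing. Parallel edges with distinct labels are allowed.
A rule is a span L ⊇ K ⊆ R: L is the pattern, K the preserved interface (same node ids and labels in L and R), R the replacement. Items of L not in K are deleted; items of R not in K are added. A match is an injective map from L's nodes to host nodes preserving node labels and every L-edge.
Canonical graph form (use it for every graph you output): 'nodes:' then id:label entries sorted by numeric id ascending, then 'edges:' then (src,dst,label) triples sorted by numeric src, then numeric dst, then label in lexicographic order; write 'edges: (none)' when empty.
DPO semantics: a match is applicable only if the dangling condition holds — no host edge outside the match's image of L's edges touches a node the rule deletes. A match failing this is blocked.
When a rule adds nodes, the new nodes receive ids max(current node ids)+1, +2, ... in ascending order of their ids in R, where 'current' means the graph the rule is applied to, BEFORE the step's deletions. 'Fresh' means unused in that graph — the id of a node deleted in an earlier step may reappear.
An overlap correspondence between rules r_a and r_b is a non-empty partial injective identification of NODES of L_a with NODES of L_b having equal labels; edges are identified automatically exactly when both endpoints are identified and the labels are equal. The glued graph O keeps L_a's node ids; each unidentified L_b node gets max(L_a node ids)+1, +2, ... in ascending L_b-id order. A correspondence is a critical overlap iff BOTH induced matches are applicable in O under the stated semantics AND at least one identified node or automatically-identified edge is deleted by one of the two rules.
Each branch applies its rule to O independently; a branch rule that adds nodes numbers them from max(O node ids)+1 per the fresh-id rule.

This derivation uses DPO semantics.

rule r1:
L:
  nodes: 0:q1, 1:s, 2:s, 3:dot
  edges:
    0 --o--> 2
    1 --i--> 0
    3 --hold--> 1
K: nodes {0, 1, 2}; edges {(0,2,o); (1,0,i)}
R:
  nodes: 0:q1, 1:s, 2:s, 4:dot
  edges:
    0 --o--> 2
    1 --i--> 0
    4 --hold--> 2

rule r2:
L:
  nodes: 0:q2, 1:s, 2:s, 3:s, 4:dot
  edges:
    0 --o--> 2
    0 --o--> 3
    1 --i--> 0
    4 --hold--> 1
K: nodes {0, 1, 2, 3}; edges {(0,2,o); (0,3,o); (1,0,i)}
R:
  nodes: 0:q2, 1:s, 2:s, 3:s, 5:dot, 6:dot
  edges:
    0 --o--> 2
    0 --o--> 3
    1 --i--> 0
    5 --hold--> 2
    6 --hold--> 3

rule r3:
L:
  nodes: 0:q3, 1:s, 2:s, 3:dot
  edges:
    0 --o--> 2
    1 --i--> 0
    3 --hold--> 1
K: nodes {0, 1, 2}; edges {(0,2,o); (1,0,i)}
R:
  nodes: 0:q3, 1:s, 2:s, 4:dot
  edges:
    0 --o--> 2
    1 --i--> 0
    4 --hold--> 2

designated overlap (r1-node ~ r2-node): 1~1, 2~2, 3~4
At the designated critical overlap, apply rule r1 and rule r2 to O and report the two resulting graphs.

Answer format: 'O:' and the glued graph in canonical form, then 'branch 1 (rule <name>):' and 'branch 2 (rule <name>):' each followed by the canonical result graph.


O:
nodes: 0:q1, 1:s, 2:s, 3:dot, 4:q2, 5:s
edges: (0,2,o); (1,0,i); (1,4,i); (3,1,hold); (4,2,o); (4,5,o)
branch 1 (rule r1):
nodes: 0:q1, 1:s, 2:s, 4:q2, 5:s, 6:dot
edges: (0,2,o); (1,0,i); (1,4,i); (4,2,o); (4,5,o); (6,2,hold)
branch 2 (rule r2):
nodes: 0:q1, 1:s, 2:s, 4:q2, 5:s, 6:dot, 7:dot
edges: (0,2,o); (1,0,i); (1,4,i); (4,2,o); (4,5,o); (6,2,hold); (7,5,hold)


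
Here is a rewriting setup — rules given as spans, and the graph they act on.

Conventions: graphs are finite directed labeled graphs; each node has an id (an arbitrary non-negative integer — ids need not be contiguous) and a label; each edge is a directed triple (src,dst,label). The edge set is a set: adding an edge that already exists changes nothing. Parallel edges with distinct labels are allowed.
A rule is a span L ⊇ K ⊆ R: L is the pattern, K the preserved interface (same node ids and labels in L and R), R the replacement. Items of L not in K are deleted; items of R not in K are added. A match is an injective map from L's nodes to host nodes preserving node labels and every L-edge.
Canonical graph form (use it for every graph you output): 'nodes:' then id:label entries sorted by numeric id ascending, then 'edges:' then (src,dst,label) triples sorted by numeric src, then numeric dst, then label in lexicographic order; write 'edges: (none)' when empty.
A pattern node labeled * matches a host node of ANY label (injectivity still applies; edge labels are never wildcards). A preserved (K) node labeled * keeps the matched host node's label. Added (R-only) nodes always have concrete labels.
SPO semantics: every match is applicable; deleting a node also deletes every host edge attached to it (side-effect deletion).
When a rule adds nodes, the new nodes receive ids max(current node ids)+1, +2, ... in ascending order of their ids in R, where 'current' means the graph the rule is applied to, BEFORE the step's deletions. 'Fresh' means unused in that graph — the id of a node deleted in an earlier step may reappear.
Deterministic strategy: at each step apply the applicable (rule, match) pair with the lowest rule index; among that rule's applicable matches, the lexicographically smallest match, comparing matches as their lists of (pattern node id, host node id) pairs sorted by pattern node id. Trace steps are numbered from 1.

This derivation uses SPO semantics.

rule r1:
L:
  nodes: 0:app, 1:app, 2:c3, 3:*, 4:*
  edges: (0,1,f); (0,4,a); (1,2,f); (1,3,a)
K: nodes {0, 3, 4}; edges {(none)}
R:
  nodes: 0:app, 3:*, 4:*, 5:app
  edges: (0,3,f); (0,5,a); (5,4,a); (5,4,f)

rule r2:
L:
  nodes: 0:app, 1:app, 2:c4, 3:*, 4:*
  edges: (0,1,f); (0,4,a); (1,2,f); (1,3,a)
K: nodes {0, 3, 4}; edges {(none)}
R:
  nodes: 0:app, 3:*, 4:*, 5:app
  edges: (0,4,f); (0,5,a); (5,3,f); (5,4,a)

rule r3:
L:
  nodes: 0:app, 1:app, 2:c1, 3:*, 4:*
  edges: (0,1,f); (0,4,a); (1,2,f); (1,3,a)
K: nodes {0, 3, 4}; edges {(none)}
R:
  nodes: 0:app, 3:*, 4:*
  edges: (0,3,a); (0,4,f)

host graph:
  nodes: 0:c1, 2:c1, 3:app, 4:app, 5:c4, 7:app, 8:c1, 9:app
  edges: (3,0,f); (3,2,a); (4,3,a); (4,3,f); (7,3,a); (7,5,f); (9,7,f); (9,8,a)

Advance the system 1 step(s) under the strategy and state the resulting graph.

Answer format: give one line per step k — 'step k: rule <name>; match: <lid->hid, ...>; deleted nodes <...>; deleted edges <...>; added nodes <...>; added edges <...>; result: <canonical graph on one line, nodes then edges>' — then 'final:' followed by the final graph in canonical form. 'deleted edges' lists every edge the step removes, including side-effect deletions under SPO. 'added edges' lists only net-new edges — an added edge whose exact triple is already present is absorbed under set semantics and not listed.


step 1: rule r2; match: 0->9, 1->7, 2->5, 3->3, 4->8; deleted nodes 5, 7; deleted edges (7,3,a); (7,5,f); (9,7,f); (9,8,a); added nodes 10; added edges (9,8,f); (9,10,a); (10,3,f); (10,8,a); result: nodes: 0:c1, 2:c1, 3:app, 4:app, 8:c1, 9:app, 10:app edges: (3,0,f); (3,2,a); (4,3,a); (4,3,f); (9,8,f); (9,10,a); (10,3,f); (10,8,a)
final:
nodes: 0:c1, 2:c1, 3:app, 4:app, 8:c1, 9:app, 10:app
edges: (3,0,f); (3,2,a); (4,3,a); (4,3,f); (9,8,f); (9,10,a); (10,3,f); (10,8,a)
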